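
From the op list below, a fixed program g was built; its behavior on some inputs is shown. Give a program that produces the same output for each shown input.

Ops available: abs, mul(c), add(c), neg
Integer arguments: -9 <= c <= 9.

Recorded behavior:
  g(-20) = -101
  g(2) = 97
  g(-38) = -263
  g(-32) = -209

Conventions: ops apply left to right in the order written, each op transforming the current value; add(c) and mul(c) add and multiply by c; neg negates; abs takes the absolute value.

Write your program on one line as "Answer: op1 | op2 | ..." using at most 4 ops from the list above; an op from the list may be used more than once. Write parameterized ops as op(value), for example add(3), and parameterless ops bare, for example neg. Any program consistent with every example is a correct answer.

add(8) | mul(-9) | add(-7) | neg

Check, running the answer program on each example:
  -20 -> -12 -> 108 -> 101 -> -101
  2 -> 10 -> -90 -> -97 -> 97
  -38 -> -30 -> 270 -> 263 -> -263
  -32 -> -24 -> 216 -> 209 -> -209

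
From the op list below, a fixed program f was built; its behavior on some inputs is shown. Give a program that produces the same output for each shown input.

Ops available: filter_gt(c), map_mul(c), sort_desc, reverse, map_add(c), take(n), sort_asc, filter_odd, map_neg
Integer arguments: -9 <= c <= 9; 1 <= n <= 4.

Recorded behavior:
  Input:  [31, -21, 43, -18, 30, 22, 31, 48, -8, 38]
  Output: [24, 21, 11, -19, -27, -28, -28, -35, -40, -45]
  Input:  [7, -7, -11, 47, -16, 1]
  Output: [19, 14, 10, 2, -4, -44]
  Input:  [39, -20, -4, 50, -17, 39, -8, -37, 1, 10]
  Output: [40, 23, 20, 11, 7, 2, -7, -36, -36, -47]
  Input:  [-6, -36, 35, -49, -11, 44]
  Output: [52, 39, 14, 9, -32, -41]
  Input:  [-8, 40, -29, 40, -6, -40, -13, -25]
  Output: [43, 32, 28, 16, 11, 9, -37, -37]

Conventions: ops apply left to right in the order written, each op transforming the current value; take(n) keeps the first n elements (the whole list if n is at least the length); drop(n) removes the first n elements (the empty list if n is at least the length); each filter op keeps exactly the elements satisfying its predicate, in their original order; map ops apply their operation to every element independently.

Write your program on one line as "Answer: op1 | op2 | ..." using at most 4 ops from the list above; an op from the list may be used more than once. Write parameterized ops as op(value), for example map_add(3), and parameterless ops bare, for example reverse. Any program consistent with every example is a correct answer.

map_add(-3) | map_neg | sort_asc | sort_desc

Check, running the answer program on each example:
  [31, -21, 43, -18, 30, 22, 31, 48, -8, 38] -> [28, -24, 40, -21, 27, 19, 28, 45, -11, 35] -> [-28, 24, -40, 21, -27, -19, -28, -45, 11, -35] -> [-45, -40, -35, -28, -28, -27, -19, 11, 21, 24] -> [24, 21, 11, -19, -27, -28, -28, -35, -40, -45]
  [7, -7, -11, 47, -16, 1] -> [4, -10, -14, 44, -19, -2] -> [-4, 10, 14, -44, 19, 2] -> [-44, -4, 2, 10, 14, 19] -> [19, 14, 10, 2, -4, -44]
  [39, -20, -4, 50, -17, 39, -8, -37, 1, 10] -> [36, -23, -7, 47, -20, 36, -11, -40, -2, 7] -> [-36, 23, 7, -47, 20, -36, 11, 40, 2, -7] -> [-47, -36, -36, -7, 2, 7, 11, 20, 23, 40] -> [40, 23, 20, 11, 7, 2, -7, -36, -36, -47]
  [-6, -36, 35, -49, -11, 44] -> [-9, -39, 32, -52, -14, 41] -> [9, 39, -32, 52, 14, -41] -> [-41, -32, 9, 14, 39, 52] -> [52, 39, 14, 9, -32, -41]
  [-8, 40, -29, 40, -6, -40, -13, -25] -> [-11, 37, -32, 37, -9, -43, -16, -28] -> [11, -37, 32, -37, 9, 43, 16, 28] -> [-37, -37, 9, 11, 16, 28, 32, 43] -> [43, 32, 28, 16, 11, 9, -37, -37]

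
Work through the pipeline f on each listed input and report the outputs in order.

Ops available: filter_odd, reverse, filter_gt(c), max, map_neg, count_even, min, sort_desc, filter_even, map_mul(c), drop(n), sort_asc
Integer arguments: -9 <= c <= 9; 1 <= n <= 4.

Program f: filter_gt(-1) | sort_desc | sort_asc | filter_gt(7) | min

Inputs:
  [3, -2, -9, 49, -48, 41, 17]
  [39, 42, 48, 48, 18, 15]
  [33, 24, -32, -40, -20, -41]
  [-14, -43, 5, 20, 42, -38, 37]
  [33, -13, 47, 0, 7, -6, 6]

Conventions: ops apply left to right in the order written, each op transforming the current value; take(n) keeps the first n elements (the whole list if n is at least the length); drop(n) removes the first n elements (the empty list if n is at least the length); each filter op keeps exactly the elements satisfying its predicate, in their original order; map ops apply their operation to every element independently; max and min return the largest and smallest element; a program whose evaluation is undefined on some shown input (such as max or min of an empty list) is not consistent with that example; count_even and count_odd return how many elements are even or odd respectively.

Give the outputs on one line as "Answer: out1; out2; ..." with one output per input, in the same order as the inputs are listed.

Execution, op by op:
  [3, -2, -9, 49, -48, 41, 17] -> [3, 49, 41, 17] -> [49, 41, 17, 3] -> [3, 17, 41, 49] -> [17, 41, 49] -> 17
  [39, 42, 48, 48, 18, 15] -> [39, 42, 48, 48, 18, 15] -> [48, 48, 42, 39, 18, 15] -> [15, 18, 39, 42, 48, 48] -> [15, 18, 39, 42, 48, 48] -> 15
  [33, 24, -32, -40, -20, -41] -> [33, 24] -> [33, 24] -> [24, 33] -> [24, 33] -> 24
  [-14, -43, 5, 20, 42, -38, 37] -> [5, 20, 42, 37] -> [42, 37, 20, 5] -> [5, 20, 37, 42] -> [20, 37, 42] -> 20
  [33, -13, 47, 0, 7, -6, 6] -> [33, 47, 0, 7, 6] -> [47, 33, 7, 6, 0] -> [0, 6, 7, 33, 47] -> [33, 47] -> 33

17; 15; 24; 20; 33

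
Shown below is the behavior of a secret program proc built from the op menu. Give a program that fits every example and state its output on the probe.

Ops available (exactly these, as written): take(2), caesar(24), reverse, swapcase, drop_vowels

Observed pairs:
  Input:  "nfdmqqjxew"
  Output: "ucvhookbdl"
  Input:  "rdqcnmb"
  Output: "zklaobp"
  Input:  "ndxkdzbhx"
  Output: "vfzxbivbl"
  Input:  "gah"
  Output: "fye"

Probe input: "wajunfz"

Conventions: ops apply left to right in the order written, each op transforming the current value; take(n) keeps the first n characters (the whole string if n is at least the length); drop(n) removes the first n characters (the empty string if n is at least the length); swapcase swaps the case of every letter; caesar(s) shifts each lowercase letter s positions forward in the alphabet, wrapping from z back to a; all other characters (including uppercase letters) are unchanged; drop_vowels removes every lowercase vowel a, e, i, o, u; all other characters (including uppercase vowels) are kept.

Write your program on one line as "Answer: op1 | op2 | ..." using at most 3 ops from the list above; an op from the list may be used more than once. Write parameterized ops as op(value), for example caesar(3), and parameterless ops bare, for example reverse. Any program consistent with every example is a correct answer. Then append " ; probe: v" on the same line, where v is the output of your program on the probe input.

reverse | caesar(24) ; probe: "xdlshyu"

Check, running the answer program on each example:
  "nfdmqqjxew" -> "wexjqqmdfn" -> "ucvhookbdl"
  "rdqcnmb" -> "bmncqdr" -> "zklaobp"
  "ndxkdzbhx" -> "xhbzdkxdn" -> "vfzxbivbl"
  "gah" -> "hag" -> "fye"
  probe: "wajunfz" -> "zfnujaw" -> "xdlshyu"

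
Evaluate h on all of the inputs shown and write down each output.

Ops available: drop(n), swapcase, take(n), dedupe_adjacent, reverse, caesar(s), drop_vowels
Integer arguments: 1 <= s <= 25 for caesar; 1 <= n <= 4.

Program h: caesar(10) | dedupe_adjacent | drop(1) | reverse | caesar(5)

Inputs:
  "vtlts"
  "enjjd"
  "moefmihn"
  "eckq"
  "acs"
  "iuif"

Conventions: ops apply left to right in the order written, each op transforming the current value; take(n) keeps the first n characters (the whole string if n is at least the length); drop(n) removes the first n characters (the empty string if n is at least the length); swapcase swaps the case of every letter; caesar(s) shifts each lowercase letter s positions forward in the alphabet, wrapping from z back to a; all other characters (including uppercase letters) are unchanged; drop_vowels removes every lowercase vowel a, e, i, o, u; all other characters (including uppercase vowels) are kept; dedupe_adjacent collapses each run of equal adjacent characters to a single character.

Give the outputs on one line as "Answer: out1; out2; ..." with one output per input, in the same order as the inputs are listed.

Execution, op by op:
  "vtlts" -> "fdvdc" -> "fdvdc" -> "dvdc" -> "cdvd" -> "hiai"
  "enjjd" -> "oxttn" -> "oxtn" -> "xtn" -> "ntx" -> "syc"
  "moefmihn" -> "wyopwsrx" -> "wyopwsrx" -> "yopwsrx" -> "xrswpoy" -> "cwxbutd"
  "eckq" -> "omua" -> "omua" -> "mua" -> "aum" -> "fzr"
  "acs" -> "kmc" -> "kmc" -> "mc" -> "cm" -> "hr"
  "iuif" -> "sesp" -> "sesp" -> "esp" -> "pse" -> "uxj"

"hiai"; "syc"; "cwxbutd"; "fzr"; "hr"; "uxj"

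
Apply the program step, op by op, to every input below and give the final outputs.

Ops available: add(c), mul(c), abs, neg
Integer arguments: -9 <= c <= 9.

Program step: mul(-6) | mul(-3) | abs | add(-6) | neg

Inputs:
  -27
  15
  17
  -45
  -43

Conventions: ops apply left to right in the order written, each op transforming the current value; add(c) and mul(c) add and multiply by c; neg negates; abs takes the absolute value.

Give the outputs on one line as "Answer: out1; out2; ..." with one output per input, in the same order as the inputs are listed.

Execution, op by op:
  -27 -> 162 -> -486 -> 486 -> 480 -> -480
  15 -> -90 -> 270 -> 270 -> 264 -> -264
  17 -> -102 -> 306 -> 306 -> 300 -> -300
  -45 -> 270 -> -810 -> 810 -> 804 -> -804
  -43 -> 258 -> -774 -> 774 -> 768 -> -768

-480; -264; -300; -804; -768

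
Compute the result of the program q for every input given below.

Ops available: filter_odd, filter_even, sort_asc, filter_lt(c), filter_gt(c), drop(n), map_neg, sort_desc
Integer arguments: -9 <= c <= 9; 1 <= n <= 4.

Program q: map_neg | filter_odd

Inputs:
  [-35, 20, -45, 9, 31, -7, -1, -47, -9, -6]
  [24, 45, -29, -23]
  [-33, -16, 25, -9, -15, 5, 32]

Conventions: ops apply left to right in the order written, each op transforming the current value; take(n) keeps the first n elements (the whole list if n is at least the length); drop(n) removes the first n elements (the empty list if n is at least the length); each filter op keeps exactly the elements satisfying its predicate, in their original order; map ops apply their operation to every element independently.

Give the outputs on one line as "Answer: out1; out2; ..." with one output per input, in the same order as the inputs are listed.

[35, 45, -9, -31, 7, 1, 47, 9]; [-45, 29, 23]; [33, -25, 9, 15, -5]

Execution, op by op:
  [-35, 20, -45, 9, 31, -7, -1, -47, -9, -6] -> [35, -20, 45, -9, -31, 7, 1, 47, 9, 6] -> [35, 45, -9, -31, 7, 1, 47, 9]
  [24, 45, -29, -23] -> [-24, -45, 29, 23] -> [-45, 29, 23]
  [-33, -16, 25, -9, -15, 5, 32] -> [33, 16, -25, 9, 15, -5, -32] -> [33, -25, 9, 15, -5]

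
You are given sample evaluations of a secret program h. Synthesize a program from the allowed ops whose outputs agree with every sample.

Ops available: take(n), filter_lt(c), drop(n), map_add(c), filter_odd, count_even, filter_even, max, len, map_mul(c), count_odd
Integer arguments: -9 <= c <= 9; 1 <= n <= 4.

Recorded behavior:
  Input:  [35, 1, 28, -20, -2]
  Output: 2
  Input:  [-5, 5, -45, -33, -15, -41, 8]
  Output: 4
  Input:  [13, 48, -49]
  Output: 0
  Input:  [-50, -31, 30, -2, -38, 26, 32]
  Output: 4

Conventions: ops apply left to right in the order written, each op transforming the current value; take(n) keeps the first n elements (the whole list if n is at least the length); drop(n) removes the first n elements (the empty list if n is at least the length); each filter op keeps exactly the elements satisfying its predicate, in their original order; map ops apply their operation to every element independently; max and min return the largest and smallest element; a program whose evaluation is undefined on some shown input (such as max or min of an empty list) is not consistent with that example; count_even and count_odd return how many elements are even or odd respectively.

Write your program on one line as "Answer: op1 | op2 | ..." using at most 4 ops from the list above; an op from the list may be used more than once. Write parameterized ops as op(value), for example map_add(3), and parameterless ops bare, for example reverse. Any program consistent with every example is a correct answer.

map_mul(9) | drop(3) | map_mul(-9) | len

Check, running the answer program on each example:
  [35, 1, 28, -20, -2] -> [315, 9, 252, -180, -18] -> [-180, -18] -> [1620, 162] -> 2
  [-5, 5, -45, -33, -15, -41, 8] -> [-45, 45, -405, -297, -135, -369, 72] -> [-297, -135, -369, 72] -> [2673, 1215, 3321, -648] -> 4
  [13, 48, -49] -> [117, 432, -441] -> [] -> [] -> 0
  [-50, -31, 30, -2, -38, 26, 32] -> [-450, -279, 270, -18, -342, 234, 288] -> [-18, -342, 234, 288] -> [162, 3078, -2106, -2592] -> 4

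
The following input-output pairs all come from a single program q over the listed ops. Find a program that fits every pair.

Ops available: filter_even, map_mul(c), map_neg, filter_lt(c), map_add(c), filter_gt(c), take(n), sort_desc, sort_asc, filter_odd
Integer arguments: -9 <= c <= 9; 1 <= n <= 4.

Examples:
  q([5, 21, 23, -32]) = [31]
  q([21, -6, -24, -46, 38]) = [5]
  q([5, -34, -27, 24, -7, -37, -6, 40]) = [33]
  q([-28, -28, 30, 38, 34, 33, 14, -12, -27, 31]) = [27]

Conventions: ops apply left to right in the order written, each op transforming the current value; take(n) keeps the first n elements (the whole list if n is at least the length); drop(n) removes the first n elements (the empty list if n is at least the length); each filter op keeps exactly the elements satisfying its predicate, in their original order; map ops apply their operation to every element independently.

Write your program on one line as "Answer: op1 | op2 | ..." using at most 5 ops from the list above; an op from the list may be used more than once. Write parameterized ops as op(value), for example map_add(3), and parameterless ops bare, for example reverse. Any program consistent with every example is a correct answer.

map_add(2) | filter_lt(2) | map_add(-1) | take(1) | map_neg

Check, running the answer program on each example:
  [5, 21, 23, -32] -> [7, 23, 25, -30] -> [-30] -> [-31] -> [-31] -> [31]
  [21, -6, -24, -46, 38] -> [23, -4, -22, -44, 40] -> [-4, -22, -44] -> [-5, -23, -45] -> [-5] -> [5]
  [5, -34, -27, 24, -7, -37, -6, 40] -> [7, -32, -25, 26, -5, -35, -4, 42] -> [-32, -25, -5, -35, -4] -> [-33, -26, -6, -36, -5] -> [-33] -> [33]
  [-28, -28, 30, 38, 34, 33, 14, -12, -27, 31] -> [-26, -26, 32, 40, 36, 35, 16, -10, -25, 33] -> [-26, -26, -10, -25] -> [-27, -27, -11, -26] -> [-27] -> [27]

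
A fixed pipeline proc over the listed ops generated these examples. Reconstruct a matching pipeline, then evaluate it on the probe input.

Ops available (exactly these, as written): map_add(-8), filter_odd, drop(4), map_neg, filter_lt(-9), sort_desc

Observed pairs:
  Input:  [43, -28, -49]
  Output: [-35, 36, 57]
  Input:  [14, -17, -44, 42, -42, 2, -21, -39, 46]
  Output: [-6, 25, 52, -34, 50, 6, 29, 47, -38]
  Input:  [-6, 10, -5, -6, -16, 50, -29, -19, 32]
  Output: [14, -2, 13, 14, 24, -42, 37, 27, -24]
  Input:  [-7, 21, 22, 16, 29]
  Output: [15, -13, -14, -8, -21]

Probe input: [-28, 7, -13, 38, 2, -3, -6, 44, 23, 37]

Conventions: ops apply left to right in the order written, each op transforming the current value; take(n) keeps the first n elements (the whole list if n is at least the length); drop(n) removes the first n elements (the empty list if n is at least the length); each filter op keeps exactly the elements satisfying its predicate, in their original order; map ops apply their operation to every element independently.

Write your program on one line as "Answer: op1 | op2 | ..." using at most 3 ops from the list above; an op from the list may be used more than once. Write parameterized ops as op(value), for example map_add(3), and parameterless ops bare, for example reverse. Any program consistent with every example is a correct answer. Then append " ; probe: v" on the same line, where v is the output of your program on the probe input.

map_add(-8) | map_neg ; probe: [36, 1, 21, -30, 6, 11, 14, -36, -15, -29]

Check, running the answer program on each example:
  [43, -28, -49] -> [35, -36, -57] -> [-35, 36, 57]
  [14, -17, -44, 42, -42, 2, -21, -39, 46] -> [6, -25, -52, 34, -50, -6, -29, -47, 38] -> [-6, 25, 52, -34, 50, 6, 29, 47, -38]
  [-6, 10, -5, -6, -16, 50, -29, -19, 32] -> [-14, 2, -13, -14, -24, 42, -37, -27, 24] -> [14, -2, 13, 14, 24, -42, 37, 27, -24]
  [-7, 21, 22, 16, 29] -> [-15, 13, 14, 8, 21] -> [15, -13, -14, -8, -21]
  probe: [-28, 7, -13, 38, 2, -3, -6, 44, 23, 37] -> [-36, -1, -21, 30, -6, -11, -14, 36, 15, 29] -> [36, 1, 21, -30, 6, 11, 14, -36, -15, -29]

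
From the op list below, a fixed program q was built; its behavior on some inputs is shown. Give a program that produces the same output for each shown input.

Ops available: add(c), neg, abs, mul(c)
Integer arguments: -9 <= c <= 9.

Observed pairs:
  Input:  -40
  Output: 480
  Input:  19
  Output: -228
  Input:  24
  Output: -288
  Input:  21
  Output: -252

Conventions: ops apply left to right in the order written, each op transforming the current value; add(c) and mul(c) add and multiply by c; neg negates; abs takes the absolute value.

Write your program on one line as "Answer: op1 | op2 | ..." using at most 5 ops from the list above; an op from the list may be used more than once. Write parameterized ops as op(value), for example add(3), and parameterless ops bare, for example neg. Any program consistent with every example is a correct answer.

mul(2) | neg | mul(-6) | neg

Check, running the answer program on each example:
  -40 -> -80 -> 80 -> -480 -> 480
  19 -> 38 -> -38 -> 228 -> -228
  24 -> 48 -> -48 -> 288 -> -288
  21 -> 42 -> -42 -> 252 -> -252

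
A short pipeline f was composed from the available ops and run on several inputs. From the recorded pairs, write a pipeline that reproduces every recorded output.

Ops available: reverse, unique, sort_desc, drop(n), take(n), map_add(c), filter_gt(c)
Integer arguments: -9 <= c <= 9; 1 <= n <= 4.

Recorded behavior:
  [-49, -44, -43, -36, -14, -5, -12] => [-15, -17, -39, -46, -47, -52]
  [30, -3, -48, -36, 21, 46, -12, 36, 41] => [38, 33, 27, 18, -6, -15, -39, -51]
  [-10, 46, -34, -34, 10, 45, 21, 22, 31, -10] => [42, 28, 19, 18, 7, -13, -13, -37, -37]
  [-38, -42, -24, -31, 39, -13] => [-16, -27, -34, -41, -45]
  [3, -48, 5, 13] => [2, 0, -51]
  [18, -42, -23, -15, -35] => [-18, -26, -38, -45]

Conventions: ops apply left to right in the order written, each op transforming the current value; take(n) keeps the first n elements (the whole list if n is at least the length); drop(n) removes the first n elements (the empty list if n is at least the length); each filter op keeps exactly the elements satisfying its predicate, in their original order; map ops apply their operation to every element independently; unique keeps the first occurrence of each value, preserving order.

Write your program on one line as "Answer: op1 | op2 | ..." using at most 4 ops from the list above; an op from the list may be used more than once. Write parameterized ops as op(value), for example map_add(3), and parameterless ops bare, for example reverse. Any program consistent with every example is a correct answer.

map_add(-3) | reverse | sort_desc | drop(1)

Check, running the answer program on each example:
  [-49, -44, -43, -36, -14, -5, -12] -> [-52, -47, -46, -39, -17, -8, -15] -> [-15, -8, -17, -39, -46, -47, -52] -> [-8, -15, -17, -39, -46, -47, -52] -> [-15, -17, -39, -46, -47, -52]
  [30, -3, -48, -36, 21, 46, -12, 36, 41] -> [27, -6, -51, -39, 18, 43, -15, 33, 38] -> [38, 33, -15, 43, 18, -39, -51, -6, 27] -> [43, 38, 33, 27, 18, -6, -15, -39, -51] -> [38, 33, 27, 18, -6, -15, -39, -51]
  [-10, 46, -34, -34, 10, 45, 21, 22, 31, -10] -> [-13, 43, -37, -37, 7, 42, 18, 19, 28, -13] -> [-13, 28, 19, 18, 42, 7, -37, -37, 43, -13] -> [43, 42, 28, 19, 18, 7, -13, -13, -37, -37] -> [42, 28, 19, 18, 7, -13, -13, -37, -37]
  [-38, -42, -24, -31, 39, -13] -> [-41, -45, -27, -34, 36, -16] -> [-16, 36, -34, -27, -45, -41] -> [36, -16, -27, -34, -41, -45] -> [-16, -27, -34, -41, -45]
  [3, -48, 5, 13] -> [0, -51, 2, 10] -> [10, 2, -51, 0] -> [10, 2, 0, -51] -> [2, 0, -51]
  [18, -42, -23, -15, -35] -> [15, -45, -26, -18, -38] -> [-38, -18, -26, -45, 15] -> [15, -18, -26, -38, -45] -> [-18, -26, -38, -45]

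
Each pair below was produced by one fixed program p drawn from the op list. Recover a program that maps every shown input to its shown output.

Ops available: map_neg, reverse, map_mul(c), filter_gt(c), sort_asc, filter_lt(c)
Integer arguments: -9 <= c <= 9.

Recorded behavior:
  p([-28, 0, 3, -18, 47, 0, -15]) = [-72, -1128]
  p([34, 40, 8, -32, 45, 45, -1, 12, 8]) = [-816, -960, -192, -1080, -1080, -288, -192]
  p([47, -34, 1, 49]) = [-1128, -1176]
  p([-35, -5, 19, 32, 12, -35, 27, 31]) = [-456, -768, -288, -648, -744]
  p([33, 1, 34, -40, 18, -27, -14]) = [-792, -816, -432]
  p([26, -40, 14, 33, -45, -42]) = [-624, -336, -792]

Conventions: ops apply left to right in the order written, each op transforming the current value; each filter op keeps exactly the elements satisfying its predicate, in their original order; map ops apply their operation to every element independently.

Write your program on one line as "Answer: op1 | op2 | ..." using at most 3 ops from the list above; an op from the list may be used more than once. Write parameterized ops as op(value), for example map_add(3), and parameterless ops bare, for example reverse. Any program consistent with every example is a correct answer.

map_mul(-4) | filter_lt(-6) | map_mul(6)

Check, running the answer program on each example:
  [-28, 0, 3, -18, 47, 0, -15] -> [112, 0, -12, 72, -188, 0, 60] -> [-12, -188] -> [-72, -1128]
  [34, 40, 8, -32, 45, 45, -1, 12, 8] -> [-136, -160, -32, 128, -180, -180, 4, -48, -32] -> [-136, -160, -32, -180, -180, -48, -32] -> [-816, -960, -192, -1080, -1080, -288, -192]
  [47, -34, 1, 49] -> [-188, 136, -4, -196] -> [-188, -196] -> [-1128, -1176]
  [-35, -5, 19, 32, 12, -35, 27, 31] -> [140, 20, -76, -128, -48, 140, -108, -124] -> [-76, -128, -48, -108, -124] -> [-456, -768, -288, -648, -744]
  [33, 1, 34, -40, 18, -27, -14] -> [-132, -4, -136, 160, -72, 108, 56] -> [-132, -136, -72] -> [-792, -816, -432]
  [26, -40, 14, 33, -45, -42] -> [-104, 160, -56, -132, 180, 168] -> [-104, -56, -132] -> [-624, -336, -792]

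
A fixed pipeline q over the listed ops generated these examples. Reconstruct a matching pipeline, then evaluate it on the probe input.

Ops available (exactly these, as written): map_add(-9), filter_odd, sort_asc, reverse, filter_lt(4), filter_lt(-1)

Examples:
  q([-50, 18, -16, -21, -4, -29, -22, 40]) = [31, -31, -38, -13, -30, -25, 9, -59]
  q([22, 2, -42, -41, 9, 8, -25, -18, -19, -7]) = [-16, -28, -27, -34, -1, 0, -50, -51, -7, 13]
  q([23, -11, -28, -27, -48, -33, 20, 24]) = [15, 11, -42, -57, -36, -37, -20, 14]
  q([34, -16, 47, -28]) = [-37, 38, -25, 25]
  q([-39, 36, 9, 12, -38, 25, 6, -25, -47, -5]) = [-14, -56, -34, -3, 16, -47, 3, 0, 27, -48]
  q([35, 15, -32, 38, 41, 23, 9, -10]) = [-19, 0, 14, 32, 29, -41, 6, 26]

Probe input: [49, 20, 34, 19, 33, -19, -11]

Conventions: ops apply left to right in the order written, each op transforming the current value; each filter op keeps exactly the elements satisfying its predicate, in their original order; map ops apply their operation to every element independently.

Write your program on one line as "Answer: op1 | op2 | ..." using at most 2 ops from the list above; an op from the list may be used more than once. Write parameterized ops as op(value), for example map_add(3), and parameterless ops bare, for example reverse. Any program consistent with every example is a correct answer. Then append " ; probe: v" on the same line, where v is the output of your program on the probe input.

reverse | map_add(-9) ; probe: [-20, -28, 24, 10, 25, 11, 40]

Check, running the answer program on each example:
  [-50, 18, -16, -21, -4, -29, -22, 40] -> [40, -22, -29, -4, -21, -16, 18, -50] -> [31, -31, -38, -13, -30, -25, 9, -59]
  [22, 2, -42, -41, 9, 8, -25, -18, -19, -7] -> [-7, -19, -18, -25, 8, 9, -41, -42, 2, 22] -> [-16, -28, -27, -34, -1, 0, -50, -51, -7, 13]
  [23, -11, -28, -27, -48, -33, 20, 24] -> [24, 20, -33, -48, -27, -28, -11, 23] -> [15, 11, -42, -57, -36, -37, -20, 14]
  [34, -16, 47, -28] -> [-28, 47, -16, 34] -> [-37, 38, -25, 25]
  [-39, 36, 9, 12, -38, 25, 6, -25, -47, -5] -> [-5, -47, -25, 6, 25, -38, 12, 9, 36, -39] -> [-14, -56, -34, -3, 16, -47, 3, 0, 27, -48]
  [35, 15, -32, 38, 41, 23, 9, -10] -> [-10, 9, 23, 41, 38, -32, 15, 35] -> [-19, 0, 14, 32, 29, -41, 6, 26]
  probe: [49, 20, 34, 19, 33, -19, -11] -> [-11, -19, 33, 19, 34, 20, 49] -> [-20, -28, 24, 10, 25, 11, 40]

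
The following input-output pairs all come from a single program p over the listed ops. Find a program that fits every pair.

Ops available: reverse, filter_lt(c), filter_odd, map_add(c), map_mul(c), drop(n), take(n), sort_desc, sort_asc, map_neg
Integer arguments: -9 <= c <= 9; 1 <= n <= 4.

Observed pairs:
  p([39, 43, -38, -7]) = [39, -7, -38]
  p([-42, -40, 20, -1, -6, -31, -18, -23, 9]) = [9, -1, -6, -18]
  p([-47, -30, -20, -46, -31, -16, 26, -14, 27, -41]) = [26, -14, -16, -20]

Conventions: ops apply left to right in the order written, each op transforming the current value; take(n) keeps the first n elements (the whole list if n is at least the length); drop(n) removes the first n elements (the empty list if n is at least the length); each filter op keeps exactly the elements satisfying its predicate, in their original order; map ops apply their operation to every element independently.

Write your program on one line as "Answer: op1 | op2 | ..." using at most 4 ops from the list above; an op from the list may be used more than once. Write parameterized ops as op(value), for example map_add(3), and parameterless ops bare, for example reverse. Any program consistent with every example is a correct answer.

sort_desc | drop(1) | take(4)

Check, running the answer program on each example:
  [39, 43, -38, -7] -> [43, 39, -7, -38] -> [39, -7, -38] -> [39, -7, -38]
  [-42, -40, 20, -1, -6, -31, -18, -23, 9] -> [20, 9, -1, -6, -18, -23, -31, -40, -42] -> [9, -1, -6, -18, -23, -31, -40, -42] -> [9, -1, -6, -18]
  [-47, -30, -20, -46, -31, -16, 26, -14, 27, -41] -> [27, 26, -14, -16, -20, -30, -31, -41, -46, -47] -> [26, -14, -16, -20, -30, -31, -41, -46, -47] -> [26, -14, -16, -20]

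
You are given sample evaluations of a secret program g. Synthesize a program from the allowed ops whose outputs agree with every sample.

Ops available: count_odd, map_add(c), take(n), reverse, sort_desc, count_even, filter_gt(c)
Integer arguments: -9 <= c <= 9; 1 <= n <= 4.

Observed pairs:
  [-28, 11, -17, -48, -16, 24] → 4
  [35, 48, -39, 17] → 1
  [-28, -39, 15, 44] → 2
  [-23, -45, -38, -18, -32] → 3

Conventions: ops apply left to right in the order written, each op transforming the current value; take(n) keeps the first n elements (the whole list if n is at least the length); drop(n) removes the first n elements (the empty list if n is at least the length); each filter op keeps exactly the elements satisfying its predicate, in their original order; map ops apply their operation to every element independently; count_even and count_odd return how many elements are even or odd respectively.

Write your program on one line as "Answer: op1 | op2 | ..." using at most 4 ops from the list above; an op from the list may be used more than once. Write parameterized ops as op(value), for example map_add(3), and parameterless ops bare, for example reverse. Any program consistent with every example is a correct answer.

map_add(7) | reverse | count_odd

Check, running the answer program on each example:
  [-28, 11, -17, -48, -16, 24] -> [-21, 18, -10, -41, -9, 31] -> [31, -9, -41, -10, 18, -21] -> 4
  [35, 48, -39, 17] -> [42, 55, -32, 24] -> [24, -32, 55, 42] -> 1
  [-28, -39, 15, 44] -> [-21, -32, 22, 51] -> [51, 22, -32, -21] -> 2
  [-23, -45, -38, -18, -32] -> [-16, -38, -31, -11, -25] -> [-25, -11, -31, -38, -16] -> 3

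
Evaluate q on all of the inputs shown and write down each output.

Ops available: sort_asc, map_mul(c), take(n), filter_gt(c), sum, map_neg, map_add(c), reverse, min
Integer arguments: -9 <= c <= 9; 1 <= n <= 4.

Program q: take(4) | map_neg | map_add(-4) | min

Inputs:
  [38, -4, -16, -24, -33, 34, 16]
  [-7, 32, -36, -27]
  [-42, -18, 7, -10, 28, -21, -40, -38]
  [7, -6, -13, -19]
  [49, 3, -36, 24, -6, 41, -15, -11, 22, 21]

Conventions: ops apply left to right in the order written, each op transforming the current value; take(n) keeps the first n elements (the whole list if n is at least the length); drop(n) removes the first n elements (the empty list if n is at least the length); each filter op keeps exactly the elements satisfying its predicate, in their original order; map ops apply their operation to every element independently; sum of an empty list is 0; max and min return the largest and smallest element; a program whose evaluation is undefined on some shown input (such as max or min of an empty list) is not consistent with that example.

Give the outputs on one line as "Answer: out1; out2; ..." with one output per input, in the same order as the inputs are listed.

Execution, op by op:
  [38, -4, -16, -24, -33, 34, 16] -> [38, -4, -16, -24] -> [-38, 4, 16, 24] -> [-42, 0, 12, 20] -> -42
  [-7, 32, -36, -27] -> [-7, 32, -36, -27] -> [7, -32, 36, 27] -> [3, -36, 32, 23] -> -36
  [-42, -18, 7, -10, 28, -21, -40, -38] -> [-42, -18, 7, -10] -> [42, 18, -7, 10] -> [38, 14, -11, 6] -> -11
  [7, -6, -13, -19] -> [7, -6, -13, -19] -> [-7, 6, 13, 19] -> [-11, 2, 9, 15] -> -11
  [49, 3, -36, 24, -6, 41, -15, -11, 22, 21] -> [49, 3, -36, 24] -> [-49, -3, 36, -24] -> [-53, -7, 32, -28] -> -53

-42; -36; -11; -11; -53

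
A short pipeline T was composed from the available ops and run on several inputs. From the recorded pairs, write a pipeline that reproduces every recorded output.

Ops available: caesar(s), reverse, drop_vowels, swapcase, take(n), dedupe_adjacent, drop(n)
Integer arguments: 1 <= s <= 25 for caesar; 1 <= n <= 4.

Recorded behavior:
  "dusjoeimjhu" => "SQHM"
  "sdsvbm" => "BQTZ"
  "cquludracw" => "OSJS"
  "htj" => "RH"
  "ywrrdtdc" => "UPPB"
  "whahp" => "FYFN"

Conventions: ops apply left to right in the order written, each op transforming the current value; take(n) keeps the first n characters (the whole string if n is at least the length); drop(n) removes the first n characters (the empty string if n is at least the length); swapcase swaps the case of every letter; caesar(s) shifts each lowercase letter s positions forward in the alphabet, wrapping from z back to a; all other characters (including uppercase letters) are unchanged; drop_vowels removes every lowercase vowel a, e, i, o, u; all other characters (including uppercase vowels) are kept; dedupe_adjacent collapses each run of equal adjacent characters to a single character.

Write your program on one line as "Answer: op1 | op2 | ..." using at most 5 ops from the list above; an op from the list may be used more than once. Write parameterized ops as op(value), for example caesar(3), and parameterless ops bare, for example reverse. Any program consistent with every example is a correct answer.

caesar(24) | drop(1) | take(4) | swapcase

Check, running the answer program on each example:
  "dusjoeimjhu" -> "bsqhmcgkhfs" -> "sqhmcgkhfs" -> "sqhm" -> "SQHM"
  "sdsvbm" -> "qbqtzk" -> "bqtzk" -> "bqtz" -> "BQTZ"
  "cquludracw" -> "aosjsbpyau" -> "osjsbpyau" -> "osjs" -> "OSJS"
  "htj" -> "frh" -> "rh" -> "rh" -> "RH"
  "ywrrdtdc" -> "wuppbrba" -> "uppbrba" -> "uppb" -> "UPPB"
  "whahp" -> "ufyfn" -> "fyfn" -> "fyfn" -> "FYFN"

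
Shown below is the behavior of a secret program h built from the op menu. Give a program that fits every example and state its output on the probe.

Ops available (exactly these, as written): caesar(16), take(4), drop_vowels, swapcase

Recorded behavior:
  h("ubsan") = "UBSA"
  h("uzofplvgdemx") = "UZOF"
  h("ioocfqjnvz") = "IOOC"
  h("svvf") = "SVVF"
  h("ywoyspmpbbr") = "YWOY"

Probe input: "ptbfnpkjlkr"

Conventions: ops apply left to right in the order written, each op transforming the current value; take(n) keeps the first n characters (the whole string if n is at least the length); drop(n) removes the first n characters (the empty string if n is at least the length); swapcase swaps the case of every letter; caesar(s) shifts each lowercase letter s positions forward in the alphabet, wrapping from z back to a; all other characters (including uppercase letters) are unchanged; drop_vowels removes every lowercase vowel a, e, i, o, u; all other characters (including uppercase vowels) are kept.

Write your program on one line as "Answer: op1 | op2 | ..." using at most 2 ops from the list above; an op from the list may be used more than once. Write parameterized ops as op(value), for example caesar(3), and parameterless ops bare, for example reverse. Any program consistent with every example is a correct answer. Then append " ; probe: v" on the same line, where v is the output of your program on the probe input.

swapcase | take(4) ; probe: "PTBF"

Check, running the answer program on each example:
  "ubsan" -> "UBSAN" -> "UBSA"
  "uzofplvgdemx" -> "UZOFPLVGDEMX" -> "UZOF"
  "ioocfqjnvz" -> "IOOCFQJNVZ" -> "IOOC"
  "svvf" -> "SVVF" -> "SVVF"
  "ywoyspmpbbr" -> "YWOYSPMPBBR" -> "YWOY"
  probe: "ptbfnpkjlkr" -> "PTBFNPKJLKR" -> "PTBF"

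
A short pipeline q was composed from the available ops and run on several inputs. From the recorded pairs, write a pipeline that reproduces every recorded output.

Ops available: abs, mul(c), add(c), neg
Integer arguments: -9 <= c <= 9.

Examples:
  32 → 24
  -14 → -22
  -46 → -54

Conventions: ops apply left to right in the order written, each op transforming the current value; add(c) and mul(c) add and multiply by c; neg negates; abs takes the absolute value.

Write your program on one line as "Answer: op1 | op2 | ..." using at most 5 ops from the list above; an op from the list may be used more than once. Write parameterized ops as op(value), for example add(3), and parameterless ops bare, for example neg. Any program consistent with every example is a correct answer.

neg | add(2) | add(-1) | neg | add(-7)

Check, running the answer program on each example:
  32 -> -32 -> -30 -> -31 -> 31 -> 24
  -14 -> 14 -> 16 -> 15 -> -15 -> -22
  -46 -> 46 -> 48 -> 47 -> -47 -> -54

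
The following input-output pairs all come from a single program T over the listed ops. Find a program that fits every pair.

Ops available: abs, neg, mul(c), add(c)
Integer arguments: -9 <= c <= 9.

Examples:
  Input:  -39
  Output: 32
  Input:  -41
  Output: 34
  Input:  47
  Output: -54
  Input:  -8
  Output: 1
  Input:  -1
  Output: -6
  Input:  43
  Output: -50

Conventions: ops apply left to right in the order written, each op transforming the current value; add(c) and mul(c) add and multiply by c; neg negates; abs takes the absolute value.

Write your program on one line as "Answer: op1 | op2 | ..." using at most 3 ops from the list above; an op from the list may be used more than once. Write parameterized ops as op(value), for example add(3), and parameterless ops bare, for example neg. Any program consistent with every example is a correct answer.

neg | add(-4) | add(-3)

Check, running the answer program on each example:
  -39 -> 39 -> 35 -> 32
  -41 -> 41 -> 37 -> 34
  47 -> -47 -> -51 -> -54
  -8 -> 8 -> 4 -> 1
  -1 -> 1 -> -3 -> -6
  43 -> -43 -> -47 -> -50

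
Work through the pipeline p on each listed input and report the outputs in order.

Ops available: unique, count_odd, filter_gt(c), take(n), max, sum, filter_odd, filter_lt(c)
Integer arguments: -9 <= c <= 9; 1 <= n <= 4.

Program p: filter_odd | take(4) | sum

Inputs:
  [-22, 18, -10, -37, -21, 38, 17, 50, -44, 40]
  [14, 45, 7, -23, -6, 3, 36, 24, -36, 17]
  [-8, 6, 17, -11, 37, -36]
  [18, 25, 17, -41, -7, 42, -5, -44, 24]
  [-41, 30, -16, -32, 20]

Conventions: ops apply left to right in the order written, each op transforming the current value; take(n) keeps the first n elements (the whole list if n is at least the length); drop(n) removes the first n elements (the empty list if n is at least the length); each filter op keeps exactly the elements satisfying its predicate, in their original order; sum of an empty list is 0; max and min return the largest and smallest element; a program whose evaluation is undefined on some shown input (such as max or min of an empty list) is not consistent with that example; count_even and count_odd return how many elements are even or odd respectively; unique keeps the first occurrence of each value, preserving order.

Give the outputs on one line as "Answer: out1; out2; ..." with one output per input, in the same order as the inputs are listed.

Execution, op by op:
  [-22, 18, -10, -37, -21, 38, 17, 50, -44, 40] -> [-37, -21, 17] -> [-37, -21, 17] -> -41
  [14, 45, 7, -23, -6, 3, 36, 24, -36, 17] -> [45, 7, -23, 3, 17] -> [45, 7, -23, 3] -> 32
  [-8, 6, 17, -11, 37, -36] -> [17, -11, 37] -> [17, -11, 37] -> 43
  [18, 25, 17, -41, -7, 42, -5, -44, 24] -> [25, 17, -41, -7, -5] -> [25, 17, -41, -7] -> -6
  [-41, 30, -16, -32, 20] -> [-41] -> [-41] -> -41

-41; 32; 43; -6; -41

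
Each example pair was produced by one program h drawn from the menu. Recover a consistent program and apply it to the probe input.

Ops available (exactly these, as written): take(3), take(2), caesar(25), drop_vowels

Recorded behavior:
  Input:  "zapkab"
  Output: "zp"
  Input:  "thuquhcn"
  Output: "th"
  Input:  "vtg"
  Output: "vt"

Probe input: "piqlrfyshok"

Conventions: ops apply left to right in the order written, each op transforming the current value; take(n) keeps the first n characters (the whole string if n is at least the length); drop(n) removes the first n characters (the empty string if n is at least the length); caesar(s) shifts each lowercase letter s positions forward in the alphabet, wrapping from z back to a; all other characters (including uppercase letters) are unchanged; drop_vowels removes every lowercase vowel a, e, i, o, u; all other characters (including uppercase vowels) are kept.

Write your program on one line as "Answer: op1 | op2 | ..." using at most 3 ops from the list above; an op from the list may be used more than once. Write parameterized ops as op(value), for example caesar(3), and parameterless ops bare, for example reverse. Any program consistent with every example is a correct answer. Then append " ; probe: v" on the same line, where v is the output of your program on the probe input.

drop_vowels | take(2) ; probe: "pq"

Check, running the answer program on each example:
  "zapkab" -> "zpkb" -> "zp"
  "thuquhcn" -> "thqhcn" -> "th"
  "vtg" -> "vtg" -> "vt"
  probe: "piqlrfyshok" -> "pqlrfyshk" -> "pq"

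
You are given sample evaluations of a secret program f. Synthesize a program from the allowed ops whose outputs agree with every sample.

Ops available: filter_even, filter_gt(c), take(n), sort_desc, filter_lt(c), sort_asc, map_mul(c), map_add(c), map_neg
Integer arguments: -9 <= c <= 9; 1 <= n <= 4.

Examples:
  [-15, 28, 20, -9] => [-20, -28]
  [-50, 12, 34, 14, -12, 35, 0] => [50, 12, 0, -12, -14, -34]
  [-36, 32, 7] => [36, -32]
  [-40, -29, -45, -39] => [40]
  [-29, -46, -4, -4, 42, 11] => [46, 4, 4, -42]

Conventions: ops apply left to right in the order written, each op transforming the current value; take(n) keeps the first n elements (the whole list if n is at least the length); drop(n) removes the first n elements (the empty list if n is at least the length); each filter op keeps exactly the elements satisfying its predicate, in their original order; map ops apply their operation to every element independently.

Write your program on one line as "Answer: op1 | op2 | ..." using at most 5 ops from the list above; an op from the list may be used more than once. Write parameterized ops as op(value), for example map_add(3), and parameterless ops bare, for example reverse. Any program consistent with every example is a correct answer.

filter_even | sort_desc | map_neg | sort_desc

Check, running the answer program on each example:
  [-15, 28, 20, -9] -> [28, 20] -> [28, 20] -> [-28, -20] -> [-20, -28]
  [-50, 12, 34, 14, -12, 35, 0] -> [-50, 12, 34, 14, -12, 0] -> [34, 14, 12, 0, -12, -50] -> [-34, -14, -12, 0, 12, 50] -> [50, 12, 0, -12, -14, -34]
  [-36, 32, 7] -> [-36, 32] -> [32, -36] -> [-32, 36] -> [36, -32]
  [-40, -29, -45, -39] -> [-40] -> [-40] -> [40] -> [40]
  [-29, -46, -4, -4, 42, 11] -> [-46, -4, -4, 42] -> [42, -4, -4, -46] -> [-42, 4, 4, 46] -> [46, 4, 4, -42]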